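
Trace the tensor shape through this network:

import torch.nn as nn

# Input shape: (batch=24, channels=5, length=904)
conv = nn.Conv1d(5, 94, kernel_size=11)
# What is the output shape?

Input shape: (24, 5, 904)
Output shape: (24, 94, 894)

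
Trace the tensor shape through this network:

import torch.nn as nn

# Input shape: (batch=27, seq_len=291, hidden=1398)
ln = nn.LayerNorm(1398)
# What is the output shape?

Input shape: (27, 291, 1398)
Output shape: (27, 291, 1398)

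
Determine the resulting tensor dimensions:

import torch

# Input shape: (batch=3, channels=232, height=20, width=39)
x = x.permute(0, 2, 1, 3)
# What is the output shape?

Input shape: (3, 232, 20, 39)
Output shape: (3, 20, 232, 39)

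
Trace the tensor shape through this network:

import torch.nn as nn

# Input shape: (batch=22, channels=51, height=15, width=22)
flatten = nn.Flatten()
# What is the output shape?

Input shape: (22, 51, 15, 22)
Output shape: (22, 16830)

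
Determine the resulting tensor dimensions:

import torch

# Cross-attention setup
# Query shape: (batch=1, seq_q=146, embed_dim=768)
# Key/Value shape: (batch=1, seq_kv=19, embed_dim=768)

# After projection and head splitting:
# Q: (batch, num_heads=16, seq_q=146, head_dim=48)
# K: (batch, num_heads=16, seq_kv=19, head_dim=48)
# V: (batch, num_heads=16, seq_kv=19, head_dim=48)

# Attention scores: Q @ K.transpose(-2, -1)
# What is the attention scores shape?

Input shape: (1, 146, 768)
Output shape: (1, 16, 146, 19)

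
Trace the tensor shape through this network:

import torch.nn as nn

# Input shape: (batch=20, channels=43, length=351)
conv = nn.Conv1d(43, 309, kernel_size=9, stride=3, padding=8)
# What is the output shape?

Input shape: (20, 43, 351)
Output shape: (20, 309, 120)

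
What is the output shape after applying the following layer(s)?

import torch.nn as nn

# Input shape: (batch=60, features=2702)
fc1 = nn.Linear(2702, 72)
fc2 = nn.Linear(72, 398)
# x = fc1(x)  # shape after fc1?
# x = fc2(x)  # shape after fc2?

Input shape: (60, 2702)
  -> after fc1: (60, 72)
Output shape: (60, 398)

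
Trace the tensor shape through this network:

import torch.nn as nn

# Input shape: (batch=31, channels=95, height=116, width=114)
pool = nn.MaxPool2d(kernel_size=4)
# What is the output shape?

Input shape: (31, 95, 116, 114)
Output shape: (31, 95, 29, 28)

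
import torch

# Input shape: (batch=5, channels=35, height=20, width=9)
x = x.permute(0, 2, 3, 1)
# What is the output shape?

Input shape: (5, 35, 20, 9)
Output shape: (5, 20, 9, 35)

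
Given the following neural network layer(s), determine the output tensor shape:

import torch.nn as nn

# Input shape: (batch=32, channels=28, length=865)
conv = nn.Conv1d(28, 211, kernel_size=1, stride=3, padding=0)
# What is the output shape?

Input shape: (32, 28, 865)
Output shape: (32, 211, 289)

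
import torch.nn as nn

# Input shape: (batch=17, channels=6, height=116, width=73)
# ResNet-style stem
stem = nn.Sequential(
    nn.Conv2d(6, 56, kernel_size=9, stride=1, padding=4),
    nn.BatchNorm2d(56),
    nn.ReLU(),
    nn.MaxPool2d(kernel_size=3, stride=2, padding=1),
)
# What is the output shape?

Input shape: (17, 6, 116, 73)
  -> after Conv2d 9x9 stride=1: (17, 56, 116, 73)
Output shape: (17, 56, 58, 37)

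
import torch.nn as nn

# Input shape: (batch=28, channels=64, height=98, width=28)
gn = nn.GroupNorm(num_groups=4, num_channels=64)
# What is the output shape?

Input shape: (28, 64, 98, 28)
Output shape: (28, 64, 98, 28)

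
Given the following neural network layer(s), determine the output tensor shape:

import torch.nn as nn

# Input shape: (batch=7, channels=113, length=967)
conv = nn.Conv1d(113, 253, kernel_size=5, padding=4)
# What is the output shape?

Input shape: (7, 113, 967)
Output shape: (7, 253, 971)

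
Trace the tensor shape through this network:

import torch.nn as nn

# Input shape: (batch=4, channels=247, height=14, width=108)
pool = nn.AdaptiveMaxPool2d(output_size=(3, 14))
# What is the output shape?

Input shape: (4, 247, 14, 108)
Output shape: (4, 247, 3, 14)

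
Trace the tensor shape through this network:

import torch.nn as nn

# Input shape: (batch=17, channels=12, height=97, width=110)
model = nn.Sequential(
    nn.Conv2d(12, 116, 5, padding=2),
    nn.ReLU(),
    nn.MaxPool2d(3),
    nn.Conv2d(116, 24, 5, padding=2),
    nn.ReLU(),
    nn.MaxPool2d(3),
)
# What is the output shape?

Input shape: (17, 12, 97, 110)
  -> after first Conv2d: (17, 116, 97, 110)
  -> after first MaxPool2d: (17, 116, 32, 36)
  -> after second Conv2d: (17, 24, 32, 36)
Output shape: (17, 24, 10, 12)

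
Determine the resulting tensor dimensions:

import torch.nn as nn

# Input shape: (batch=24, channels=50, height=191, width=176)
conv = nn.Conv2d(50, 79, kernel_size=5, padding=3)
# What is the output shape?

Input shape: (24, 50, 191, 176)
Output shape: (24, 79, 193, 178)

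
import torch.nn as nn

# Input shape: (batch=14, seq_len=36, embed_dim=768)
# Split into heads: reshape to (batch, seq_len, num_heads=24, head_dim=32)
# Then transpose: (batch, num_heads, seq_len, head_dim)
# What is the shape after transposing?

Input shape: (14, 36, 768)
  -> after reshape: (14, 36, 24, 32)
Output shape: (14, 24, 36, 32)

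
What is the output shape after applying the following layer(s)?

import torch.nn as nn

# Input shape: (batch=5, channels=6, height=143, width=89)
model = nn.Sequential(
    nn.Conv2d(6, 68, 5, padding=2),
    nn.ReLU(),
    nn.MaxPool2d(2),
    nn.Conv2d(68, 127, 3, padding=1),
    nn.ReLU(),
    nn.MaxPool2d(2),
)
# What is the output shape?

Input shape: (5, 6, 143, 89)
  -> after first Conv2d: (5, 68, 143, 89)
  -> after first MaxPool2d: (5, 68, 71, 44)
  -> after second Conv2d: (5, 127, 71, 44)
Output shape: (5, 127, 35, 22)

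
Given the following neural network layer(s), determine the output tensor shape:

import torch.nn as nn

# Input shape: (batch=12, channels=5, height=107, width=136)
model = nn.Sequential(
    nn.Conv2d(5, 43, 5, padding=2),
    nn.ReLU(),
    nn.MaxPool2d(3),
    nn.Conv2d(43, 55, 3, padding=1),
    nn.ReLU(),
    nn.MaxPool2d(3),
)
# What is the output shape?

Input shape: (12, 5, 107, 136)
  -> after first Conv2d: (12, 43, 107, 136)
  -> after first MaxPool2d: (12, 43, 35, 45)
  -> after second Conv2d: (12, 55, 35, 45)
Output shape: (12, 55, 11, 15)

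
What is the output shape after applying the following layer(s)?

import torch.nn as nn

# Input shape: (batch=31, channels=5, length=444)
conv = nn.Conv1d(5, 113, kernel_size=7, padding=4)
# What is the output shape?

Input shape: (31, 5, 444)
Output shape: (31, 113, 446)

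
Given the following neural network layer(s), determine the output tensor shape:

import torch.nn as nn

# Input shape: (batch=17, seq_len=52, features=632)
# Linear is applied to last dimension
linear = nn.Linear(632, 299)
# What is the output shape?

Input shape: (17, 52, 632)
Output shape: (17, 52, 299)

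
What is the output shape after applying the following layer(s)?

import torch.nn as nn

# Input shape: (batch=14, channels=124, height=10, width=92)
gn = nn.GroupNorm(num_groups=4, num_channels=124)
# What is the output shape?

Input shape: (14, 124, 10, 92)
Output shape: (14, 124, 10, 92)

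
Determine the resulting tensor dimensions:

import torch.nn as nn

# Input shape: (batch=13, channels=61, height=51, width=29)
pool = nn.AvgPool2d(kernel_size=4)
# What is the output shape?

Input shape: (13, 61, 51, 29)
Output shape: (13, 61, 12, 7)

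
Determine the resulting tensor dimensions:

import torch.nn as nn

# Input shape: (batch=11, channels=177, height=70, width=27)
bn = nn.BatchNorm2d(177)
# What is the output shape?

Input shape: (11, 177, 70, 27)
Output shape: (11, 177, 70, 27)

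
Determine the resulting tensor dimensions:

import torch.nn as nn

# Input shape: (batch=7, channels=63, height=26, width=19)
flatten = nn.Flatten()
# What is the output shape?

Input shape: (7, 63, 26, 19)
Output shape: (7, 31122)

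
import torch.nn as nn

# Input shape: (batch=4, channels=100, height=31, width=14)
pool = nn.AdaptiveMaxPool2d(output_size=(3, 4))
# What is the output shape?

Input shape: (4, 100, 31, 14)
Output shape: (4, 100, 3, 4)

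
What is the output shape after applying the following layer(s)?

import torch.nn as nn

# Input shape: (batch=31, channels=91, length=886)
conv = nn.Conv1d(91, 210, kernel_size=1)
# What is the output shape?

Input shape: (31, 91, 886)
Output shape: (31, 210, 886)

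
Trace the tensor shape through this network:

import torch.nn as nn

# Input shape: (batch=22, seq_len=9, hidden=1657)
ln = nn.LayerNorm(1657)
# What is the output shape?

Input shape: (22, 9, 1657)
Output shape: (22, 9, 1657)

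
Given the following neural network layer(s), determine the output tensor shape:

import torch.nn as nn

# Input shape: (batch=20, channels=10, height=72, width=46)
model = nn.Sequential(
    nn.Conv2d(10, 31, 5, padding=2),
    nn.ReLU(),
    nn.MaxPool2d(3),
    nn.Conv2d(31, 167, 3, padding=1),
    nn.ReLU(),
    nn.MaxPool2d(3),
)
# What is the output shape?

Input shape: (20, 10, 72, 46)
  -> after first Conv2d: (20, 31, 72, 46)
  -> after first MaxPool2d: (20, 31, 24, 15)
  -> after second Conv2d: (20, 167, 24, 15)
Output shape: (20, 167, 8, 5)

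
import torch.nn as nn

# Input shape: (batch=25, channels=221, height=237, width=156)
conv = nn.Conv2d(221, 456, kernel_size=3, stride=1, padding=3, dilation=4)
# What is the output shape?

Input shape: (25, 221, 237, 156)
Output shape: (25, 456, 235, 154)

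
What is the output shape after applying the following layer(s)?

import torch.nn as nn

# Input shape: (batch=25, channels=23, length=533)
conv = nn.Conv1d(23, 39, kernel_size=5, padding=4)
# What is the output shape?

Input shape: (25, 23, 533)
Output shape: (25, 39, 537)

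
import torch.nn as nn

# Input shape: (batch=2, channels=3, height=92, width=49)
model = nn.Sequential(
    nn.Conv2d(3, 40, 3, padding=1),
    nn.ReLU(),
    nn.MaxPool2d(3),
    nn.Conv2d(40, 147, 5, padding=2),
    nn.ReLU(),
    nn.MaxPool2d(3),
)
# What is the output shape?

Input shape: (2, 3, 92, 49)
  -> after first Conv2d: (2, 40, 92, 49)
  -> after first MaxPool2d: (2, 40, 30, 16)
  -> after second Conv2d: (2, 147, 30, 16)
Output shape: (2, 147, 10, 5)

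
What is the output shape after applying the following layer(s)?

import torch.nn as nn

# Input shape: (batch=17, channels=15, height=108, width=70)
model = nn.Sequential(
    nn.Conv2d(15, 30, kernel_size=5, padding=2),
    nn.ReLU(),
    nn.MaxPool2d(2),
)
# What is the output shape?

Input shape: (17, 15, 108, 70)
  -> after Conv2d: (17, 30, 108, 70)
  -> after ReLU: (17, 30, 108, 70)
Output shape: (17, 30, 54, 35)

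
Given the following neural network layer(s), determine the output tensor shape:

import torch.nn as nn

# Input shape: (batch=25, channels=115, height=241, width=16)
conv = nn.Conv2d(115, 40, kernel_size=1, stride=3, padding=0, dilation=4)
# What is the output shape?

Input shape: (25, 115, 241, 16)
Output shape: (25, 40, 81, 6)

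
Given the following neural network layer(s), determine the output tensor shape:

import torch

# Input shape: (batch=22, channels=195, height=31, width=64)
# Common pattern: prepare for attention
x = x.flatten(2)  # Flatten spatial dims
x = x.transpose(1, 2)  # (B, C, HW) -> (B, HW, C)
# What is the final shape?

Input shape: (22, 195, 31, 64)
  -> after flatten(2): (22, 195, 1984)
Output shape: (22, 1984, 195)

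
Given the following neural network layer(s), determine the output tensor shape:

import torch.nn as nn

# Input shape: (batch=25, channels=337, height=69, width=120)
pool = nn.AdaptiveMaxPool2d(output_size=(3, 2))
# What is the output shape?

Input shape: (25, 337, 69, 120)
Output shape: (25, 337, 3, 2)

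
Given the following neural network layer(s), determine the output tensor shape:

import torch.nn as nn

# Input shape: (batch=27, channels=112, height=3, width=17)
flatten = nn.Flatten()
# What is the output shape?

Input shape: (27, 112, 3, 17)
Output shape: (27, 5712)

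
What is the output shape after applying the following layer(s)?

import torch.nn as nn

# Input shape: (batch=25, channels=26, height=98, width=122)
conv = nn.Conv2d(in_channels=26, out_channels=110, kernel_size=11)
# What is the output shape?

Input shape: (25, 26, 98, 122)
Output shape: (25, 110, 88, 112)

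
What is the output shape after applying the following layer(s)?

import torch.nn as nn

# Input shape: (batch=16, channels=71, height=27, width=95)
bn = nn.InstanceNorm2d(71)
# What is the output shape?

Input shape: (16, 71, 27, 95)
Output shape: (16, 71, 27, 95)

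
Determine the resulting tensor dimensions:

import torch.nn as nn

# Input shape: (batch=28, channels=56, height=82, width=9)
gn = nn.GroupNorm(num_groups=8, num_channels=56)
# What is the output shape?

Input shape: (28, 56, 82, 9)
Output shape: (28, 56, 82, 9)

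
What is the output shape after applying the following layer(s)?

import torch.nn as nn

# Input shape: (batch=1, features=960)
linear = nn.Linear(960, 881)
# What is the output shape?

Input shape: (1, 960)
Output shape: (1, 881)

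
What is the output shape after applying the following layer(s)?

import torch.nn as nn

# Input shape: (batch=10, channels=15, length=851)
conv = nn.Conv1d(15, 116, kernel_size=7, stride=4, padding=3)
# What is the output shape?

Input shape: (10, 15, 851)
Output shape: (10, 116, 213)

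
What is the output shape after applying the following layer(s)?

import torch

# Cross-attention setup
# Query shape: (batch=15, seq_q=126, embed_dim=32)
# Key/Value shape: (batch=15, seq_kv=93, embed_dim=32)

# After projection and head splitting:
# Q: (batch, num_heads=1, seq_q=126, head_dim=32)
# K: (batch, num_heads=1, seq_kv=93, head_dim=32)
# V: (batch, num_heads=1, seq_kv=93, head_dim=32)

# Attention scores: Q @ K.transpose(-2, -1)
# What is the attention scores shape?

Input shape: (15, 126, 32)
Output shape: (15, 1, 126, 93)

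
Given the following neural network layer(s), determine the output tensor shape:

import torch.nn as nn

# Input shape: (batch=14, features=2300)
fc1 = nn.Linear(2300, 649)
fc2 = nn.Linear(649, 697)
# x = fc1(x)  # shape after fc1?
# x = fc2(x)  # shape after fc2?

Input shape: (14, 2300)
  -> after fc1: (14, 649)
Output shape: (14, 697)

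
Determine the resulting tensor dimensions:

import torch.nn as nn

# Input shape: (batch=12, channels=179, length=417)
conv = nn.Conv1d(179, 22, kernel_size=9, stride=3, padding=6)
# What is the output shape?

Input shape: (12, 179, 417)
Output shape: (12, 22, 141)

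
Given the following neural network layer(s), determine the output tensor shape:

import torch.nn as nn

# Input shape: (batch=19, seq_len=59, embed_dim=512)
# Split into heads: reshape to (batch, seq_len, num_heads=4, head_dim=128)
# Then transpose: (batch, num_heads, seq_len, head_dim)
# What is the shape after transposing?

Input shape: (19, 59, 512)
  -> after reshape: (19, 59, 4, 128)
Output shape: (19, 4, 59, 128)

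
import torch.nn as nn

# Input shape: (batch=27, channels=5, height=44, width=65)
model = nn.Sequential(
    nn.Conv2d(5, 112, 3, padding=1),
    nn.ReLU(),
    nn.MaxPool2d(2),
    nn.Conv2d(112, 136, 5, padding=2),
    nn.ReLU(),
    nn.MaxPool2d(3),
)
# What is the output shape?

Input shape: (27, 5, 44, 65)
  -> after first Conv2d: (27, 112, 44, 65)
  -> after first MaxPool2d: (27, 112, 22, 32)
  -> after second Conv2d: (27, 136, 22, 32)
Output shape: (27, 136, 7, 10)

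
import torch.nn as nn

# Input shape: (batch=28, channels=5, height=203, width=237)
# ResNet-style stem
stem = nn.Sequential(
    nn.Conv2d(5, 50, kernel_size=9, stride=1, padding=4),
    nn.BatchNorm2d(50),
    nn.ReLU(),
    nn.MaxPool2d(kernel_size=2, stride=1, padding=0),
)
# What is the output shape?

Input shape: (28, 5, 203, 237)
  -> after Conv2d 9x9 stride=1: (28, 50, 203, 237)
Output shape: (28, 50, 202, 236)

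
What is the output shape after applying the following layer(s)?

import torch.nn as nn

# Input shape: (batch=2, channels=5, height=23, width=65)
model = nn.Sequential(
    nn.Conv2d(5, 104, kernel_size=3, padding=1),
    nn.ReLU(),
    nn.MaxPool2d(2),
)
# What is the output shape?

Input shape: (2, 5, 23, 65)
  -> after Conv2d: (2, 104, 23, 65)
  -> after ReLU: (2, 104, 23, 65)
Output shape: (2, 104, 11, 32)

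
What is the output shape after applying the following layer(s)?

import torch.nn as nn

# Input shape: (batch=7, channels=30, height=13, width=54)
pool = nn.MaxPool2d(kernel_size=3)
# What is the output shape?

Input shape: (7, 30, 13, 54)
Output shape: (7, 30, 4, 18)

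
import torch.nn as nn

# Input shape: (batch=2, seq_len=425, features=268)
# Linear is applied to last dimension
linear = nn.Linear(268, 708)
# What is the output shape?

Input shape: (2, 425, 268)
Output shape: (2, 425, 708)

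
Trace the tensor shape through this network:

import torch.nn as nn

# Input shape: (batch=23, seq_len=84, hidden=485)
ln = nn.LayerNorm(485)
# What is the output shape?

Input shape: (23, 84, 485)
Output shape: (23, 84, 485)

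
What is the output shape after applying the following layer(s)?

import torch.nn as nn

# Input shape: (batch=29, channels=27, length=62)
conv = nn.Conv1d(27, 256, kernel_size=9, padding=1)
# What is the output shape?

Input shape: (29, 27, 62)
Output shape: (29, 256, 56)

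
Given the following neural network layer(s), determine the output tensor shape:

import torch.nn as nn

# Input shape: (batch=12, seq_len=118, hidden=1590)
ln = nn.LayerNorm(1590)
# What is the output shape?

Input shape: (12, 118, 1590)
Output shape: (12, 118, 1590)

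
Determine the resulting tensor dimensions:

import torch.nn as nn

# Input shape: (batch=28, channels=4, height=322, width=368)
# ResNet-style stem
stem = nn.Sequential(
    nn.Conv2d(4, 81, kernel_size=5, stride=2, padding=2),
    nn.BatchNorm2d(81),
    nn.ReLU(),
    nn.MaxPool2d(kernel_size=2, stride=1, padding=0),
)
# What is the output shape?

Input shape: (28, 4, 322, 368)
  -> after Conv2d 5x5 stride=2: (28, 81, 161, 184)
Output shape: (28, 81, 160, 183)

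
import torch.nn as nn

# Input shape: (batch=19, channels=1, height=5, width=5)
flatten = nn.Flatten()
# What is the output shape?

Input shape: (19, 1, 5, 5)
Output shape: (19, 25)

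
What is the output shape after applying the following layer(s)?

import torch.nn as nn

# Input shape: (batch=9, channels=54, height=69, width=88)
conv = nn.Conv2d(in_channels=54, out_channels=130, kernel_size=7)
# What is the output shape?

Input shape: (9, 54, 69, 88)
Output shape: (9, 130, 63, 82)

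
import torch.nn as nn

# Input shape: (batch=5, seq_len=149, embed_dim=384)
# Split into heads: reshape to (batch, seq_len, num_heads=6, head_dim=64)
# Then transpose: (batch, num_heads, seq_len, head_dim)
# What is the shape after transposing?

Input shape: (5, 149, 384)
  -> after reshape: (5, 149, 6, 64)
Output shape: (5, 6, 149, 64)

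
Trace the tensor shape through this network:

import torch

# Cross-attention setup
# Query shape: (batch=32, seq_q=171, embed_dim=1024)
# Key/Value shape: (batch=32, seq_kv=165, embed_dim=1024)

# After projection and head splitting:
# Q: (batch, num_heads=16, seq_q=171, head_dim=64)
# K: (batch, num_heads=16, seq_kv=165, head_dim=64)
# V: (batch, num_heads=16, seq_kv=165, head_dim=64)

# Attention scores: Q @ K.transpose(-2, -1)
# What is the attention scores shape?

Input shape: (32, 171, 1024)
Output shape: (32, 16, 171, 165)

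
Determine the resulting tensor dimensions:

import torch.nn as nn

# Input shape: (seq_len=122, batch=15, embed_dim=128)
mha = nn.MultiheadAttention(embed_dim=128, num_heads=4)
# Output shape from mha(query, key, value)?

Input shape: (122, 15, 128)
Output shape: (122, 15, 128)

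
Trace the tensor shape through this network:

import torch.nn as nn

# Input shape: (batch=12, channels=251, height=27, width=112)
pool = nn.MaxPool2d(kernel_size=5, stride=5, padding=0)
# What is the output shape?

Input shape: (12, 251, 27, 112)
Output shape: (12, 251, 5, 22)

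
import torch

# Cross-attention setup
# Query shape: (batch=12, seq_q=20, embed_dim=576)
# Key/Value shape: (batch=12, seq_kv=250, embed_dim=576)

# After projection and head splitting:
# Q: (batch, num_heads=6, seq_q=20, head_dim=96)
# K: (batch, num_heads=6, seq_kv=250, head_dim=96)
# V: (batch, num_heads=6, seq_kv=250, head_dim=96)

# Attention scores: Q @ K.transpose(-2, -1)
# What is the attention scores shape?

Input shape: (12, 20, 576)
Output shape: (12, 6, 20, 250)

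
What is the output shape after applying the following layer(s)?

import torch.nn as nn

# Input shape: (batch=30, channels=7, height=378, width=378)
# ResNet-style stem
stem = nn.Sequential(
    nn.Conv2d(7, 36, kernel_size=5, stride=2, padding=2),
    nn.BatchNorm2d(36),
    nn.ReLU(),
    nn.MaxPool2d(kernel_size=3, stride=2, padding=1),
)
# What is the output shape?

Input shape: (30, 7, 378, 378)
  -> after Conv2d 5x5 stride=2: (30, 36, 189, 189)
Output shape: (30, 36, 95, 95)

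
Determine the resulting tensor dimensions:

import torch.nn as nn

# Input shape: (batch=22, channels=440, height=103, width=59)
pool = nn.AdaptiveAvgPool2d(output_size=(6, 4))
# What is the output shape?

Input shape: (22, 440, 103, 59)
Output shape: (22, 440, 6, 4)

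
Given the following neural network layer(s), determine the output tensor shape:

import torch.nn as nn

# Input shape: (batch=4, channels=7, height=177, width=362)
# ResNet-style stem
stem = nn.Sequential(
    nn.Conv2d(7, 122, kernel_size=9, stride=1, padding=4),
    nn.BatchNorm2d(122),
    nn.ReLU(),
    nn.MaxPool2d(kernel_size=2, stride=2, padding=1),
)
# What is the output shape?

Input shape: (4, 7, 177, 362)
  -> after Conv2d 9x9 stride=1: (4, 122, 177, 362)
Output shape: (4, 122, 89, 182)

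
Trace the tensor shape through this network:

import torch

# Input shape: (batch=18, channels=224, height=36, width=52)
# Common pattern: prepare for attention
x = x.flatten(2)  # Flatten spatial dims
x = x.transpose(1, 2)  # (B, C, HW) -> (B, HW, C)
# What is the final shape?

Input shape: (18, 224, 36, 52)
  -> after flatten(2): (18, 224, 1872)
Output shape: (18, 1872, 224)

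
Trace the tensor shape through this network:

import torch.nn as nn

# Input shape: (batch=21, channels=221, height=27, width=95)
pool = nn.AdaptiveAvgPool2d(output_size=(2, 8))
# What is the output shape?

Input shape: (21, 221, 27, 95)
Output shape: (21, 221, 2, 8)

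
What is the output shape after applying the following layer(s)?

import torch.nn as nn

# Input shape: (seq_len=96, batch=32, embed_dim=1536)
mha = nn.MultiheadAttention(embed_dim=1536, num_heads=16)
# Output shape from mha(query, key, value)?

Input shape: (96, 32, 1536)
Output shape: (96, 32, 1536)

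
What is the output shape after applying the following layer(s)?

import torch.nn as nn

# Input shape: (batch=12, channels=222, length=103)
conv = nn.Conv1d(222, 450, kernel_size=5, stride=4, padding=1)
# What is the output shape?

Input shape: (12, 222, 103)
Output shape: (12, 450, 26)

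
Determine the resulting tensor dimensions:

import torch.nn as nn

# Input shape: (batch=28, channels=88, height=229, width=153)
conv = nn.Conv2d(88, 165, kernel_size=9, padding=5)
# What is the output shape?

Input shape: (28, 88, 229, 153)
Output shape: (28, 165, 231, 155)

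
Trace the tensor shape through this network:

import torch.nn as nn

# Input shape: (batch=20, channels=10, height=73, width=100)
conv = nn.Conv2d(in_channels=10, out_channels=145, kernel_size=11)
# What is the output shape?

Input shape: (20, 10, 73, 100)
Output shape: (20, 145, 63, 90)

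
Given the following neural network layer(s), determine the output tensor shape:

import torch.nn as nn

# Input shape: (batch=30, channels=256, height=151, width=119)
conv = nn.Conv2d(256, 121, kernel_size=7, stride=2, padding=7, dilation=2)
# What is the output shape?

Input shape: (30, 256, 151, 119)
Output shape: (30, 121, 77, 61)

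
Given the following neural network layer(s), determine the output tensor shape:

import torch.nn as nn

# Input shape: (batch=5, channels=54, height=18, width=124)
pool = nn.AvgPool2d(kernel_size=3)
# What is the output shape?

Input shape: (5, 54, 18, 124)
Output shape: (5, 54, 6, 41)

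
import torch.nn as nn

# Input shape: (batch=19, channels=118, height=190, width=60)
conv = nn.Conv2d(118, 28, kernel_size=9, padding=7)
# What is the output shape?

Input shape: (19, 118, 190, 60)
Output shape: (19, 28, 196, 66)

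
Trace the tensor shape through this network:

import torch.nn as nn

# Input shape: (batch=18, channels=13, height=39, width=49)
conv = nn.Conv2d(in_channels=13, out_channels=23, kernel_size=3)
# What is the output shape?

Input shape: (18, 13, 39, 49)
Output shape: (18, 23, 37, 47)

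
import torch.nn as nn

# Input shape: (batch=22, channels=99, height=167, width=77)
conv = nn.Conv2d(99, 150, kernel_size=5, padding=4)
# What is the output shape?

Input shape: (22, 99, 167, 77)
Output shape: (22, 150, 171, 81)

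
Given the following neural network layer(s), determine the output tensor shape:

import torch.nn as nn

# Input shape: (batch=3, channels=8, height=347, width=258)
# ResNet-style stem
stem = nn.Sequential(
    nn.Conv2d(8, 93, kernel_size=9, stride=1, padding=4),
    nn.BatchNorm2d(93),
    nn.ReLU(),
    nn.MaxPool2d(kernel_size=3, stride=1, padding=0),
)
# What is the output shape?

Input shape: (3, 8, 347, 258)
  -> after Conv2d 9x9 stride=1: (3, 93, 347, 258)
Output shape: (3, 93, 345, 256)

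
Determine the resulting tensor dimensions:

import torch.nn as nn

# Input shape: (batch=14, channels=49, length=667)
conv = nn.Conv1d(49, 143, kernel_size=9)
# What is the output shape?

Input shape: (14, 49, 667)
Output shape: (14, 143, 659)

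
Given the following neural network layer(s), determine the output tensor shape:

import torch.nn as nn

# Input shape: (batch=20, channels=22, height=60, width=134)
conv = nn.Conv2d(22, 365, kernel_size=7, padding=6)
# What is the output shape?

Input shape: (20, 22, 60, 134)
Output shape: (20, 365, 66, 140)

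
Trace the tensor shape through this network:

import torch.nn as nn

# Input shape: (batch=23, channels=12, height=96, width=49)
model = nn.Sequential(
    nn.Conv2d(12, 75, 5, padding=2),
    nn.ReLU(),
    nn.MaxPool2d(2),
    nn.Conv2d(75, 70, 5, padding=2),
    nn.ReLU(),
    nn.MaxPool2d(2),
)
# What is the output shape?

Input shape: (23, 12, 96, 49)
  -> after first Conv2d: (23, 75, 96, 49)
  -> after first MaxPool2d: (23, 75, 48, 24)
  -> after second Conv2d: (23, 70, 48, 24)
Output shape: (23, 70, 24, 12)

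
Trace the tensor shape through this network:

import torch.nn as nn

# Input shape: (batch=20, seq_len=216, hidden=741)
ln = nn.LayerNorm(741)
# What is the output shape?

Input shape: (20, 216, 741)
Output shape: (20, 216, 741)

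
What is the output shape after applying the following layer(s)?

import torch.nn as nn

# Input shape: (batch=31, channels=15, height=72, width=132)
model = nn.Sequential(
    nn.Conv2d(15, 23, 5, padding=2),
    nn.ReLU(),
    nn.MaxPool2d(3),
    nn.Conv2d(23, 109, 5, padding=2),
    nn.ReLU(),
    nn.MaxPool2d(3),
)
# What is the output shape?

Input shape: (31, 15, 72, 132)
  -> after first Conv2d: (31, 23, 72, 132)
  -> after first MaxPool2d: (31, 23, 24, 44)
  -> after second Conv2d: (31, 109, 24, 44)
Output shape: (31, 109, 8, 14)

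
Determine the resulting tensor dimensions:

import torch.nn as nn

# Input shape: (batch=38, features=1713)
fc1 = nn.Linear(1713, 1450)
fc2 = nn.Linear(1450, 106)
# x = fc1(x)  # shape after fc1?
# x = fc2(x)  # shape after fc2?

Input shape: (38, 1713)
  -> after fc1: (38, 1450)
Output shape: (38, 106)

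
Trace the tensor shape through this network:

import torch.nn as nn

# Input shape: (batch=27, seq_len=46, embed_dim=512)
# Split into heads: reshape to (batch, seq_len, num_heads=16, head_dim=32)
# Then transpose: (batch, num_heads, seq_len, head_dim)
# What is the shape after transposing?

Input shape: (27, 46, 512)
  -> after reshape: (27, 46, 16, 32)
Output shape: (27, 16, 46, 32)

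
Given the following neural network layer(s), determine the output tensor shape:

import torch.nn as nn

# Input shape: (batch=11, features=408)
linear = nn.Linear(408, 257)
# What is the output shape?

Input shape: (11, 408)
Output shape: (11, 257)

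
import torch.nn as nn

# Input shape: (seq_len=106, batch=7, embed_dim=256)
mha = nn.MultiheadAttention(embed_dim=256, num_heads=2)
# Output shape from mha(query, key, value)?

Input shape: (106, 7, 256)
Output shape: (106, 7, 256)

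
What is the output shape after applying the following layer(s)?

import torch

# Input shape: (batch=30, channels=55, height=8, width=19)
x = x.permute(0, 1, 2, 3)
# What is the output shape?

Input shape: (30, 55, 8, 19)
Output shape: (30, 55, 8, 19)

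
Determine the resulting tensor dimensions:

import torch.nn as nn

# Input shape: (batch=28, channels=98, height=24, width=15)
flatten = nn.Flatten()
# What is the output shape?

Input shape: (28, 98, 24, 15)
Output shape: (28, 35280)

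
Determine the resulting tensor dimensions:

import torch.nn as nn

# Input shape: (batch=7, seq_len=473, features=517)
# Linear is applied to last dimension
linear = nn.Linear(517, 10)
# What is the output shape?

Input shape: (7, 473, 517)
Output shape: (7, 473, 10)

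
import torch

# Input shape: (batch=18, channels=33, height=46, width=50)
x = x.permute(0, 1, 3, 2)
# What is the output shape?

Input shape: (18, 33, 46, 50)
Output shape: (18, 33, 50, 46)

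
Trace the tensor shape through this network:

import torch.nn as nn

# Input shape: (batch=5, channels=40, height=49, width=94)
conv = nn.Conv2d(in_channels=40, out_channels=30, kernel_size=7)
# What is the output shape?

Input shape: (5, 40, 49, 94)
Output shape: (5, 30, 43, 88)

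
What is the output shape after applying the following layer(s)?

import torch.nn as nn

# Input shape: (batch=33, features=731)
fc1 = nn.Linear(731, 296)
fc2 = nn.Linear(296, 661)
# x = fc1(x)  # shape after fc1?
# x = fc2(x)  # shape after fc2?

Input shape: (33, 731)
  -> after fc1: (33, 296)
Output shape: (33, 661)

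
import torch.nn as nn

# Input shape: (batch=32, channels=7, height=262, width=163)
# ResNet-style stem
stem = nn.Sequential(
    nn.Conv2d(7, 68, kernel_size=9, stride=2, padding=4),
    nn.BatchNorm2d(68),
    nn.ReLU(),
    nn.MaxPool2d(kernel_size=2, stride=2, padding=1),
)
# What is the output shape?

Input shape: (32, 7, 262, 163)
  -> after Conv2d 9x9 stride=2: (32, 68, 131, 82)
Output shape: (32, 68, 66, 42)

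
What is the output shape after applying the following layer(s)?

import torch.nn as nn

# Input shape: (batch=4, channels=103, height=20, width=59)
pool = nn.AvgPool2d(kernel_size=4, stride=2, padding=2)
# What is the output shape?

Input shape: (4, 103, 20, 59)
Output shape: (4, 103, 11, 30)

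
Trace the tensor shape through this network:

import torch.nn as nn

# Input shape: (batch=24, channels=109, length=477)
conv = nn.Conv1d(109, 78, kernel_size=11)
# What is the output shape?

Input shape: (24, 109, 477)
Output shape: (24, 78, 467)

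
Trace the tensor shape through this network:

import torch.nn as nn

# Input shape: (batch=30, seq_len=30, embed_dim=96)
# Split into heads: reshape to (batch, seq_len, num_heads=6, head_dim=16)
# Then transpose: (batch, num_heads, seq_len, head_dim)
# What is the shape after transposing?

Input shape: (30, 30, 96)
  -> after reshape: (30, 30, 6, 16)
Output shape: (30, 6, 30, 16)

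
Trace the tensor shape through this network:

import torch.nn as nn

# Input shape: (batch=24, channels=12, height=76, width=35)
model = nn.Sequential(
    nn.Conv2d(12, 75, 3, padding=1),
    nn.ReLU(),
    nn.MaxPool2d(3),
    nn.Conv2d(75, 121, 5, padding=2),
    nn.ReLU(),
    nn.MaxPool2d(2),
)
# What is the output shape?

Input shape: (24, 12, 76, 35)
  -> after first Conv2d: (24, 75, 76, 35)
  -> after first MaxPool2d: (24, 75, 25, 11)
  -> after second Conv2d: (24, 121, 25, 11)
Output shape: (24, 121, 12, 5)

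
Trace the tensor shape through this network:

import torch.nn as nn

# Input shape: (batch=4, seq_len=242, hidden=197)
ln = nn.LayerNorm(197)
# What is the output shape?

Input shape: (4, 242, 197)
Output shape: (4, 242, 197)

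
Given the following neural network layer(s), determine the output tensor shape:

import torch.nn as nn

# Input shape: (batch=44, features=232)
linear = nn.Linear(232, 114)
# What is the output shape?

Input shape: (44, 232)
Output shape: (44, 114)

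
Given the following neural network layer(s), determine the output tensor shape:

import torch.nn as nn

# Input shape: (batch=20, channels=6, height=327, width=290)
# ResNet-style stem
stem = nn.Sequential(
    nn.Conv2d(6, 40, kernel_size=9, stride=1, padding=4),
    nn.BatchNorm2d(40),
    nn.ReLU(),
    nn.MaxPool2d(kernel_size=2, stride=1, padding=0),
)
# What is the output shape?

Input shape: (20, 6, 327, 290)
  -> after Conv2d 9x9 stride=1: (20, 40, 327, 290)
Output shape: (20, 40, 326, 289)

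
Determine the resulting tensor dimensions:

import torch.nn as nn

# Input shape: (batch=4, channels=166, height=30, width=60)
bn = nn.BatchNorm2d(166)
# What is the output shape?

Input shape: (4, 166, 30, 60)
Output shape: (4, 166, 30, 60)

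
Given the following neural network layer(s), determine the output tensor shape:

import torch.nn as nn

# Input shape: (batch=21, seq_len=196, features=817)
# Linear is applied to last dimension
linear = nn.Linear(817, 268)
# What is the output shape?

Input shape: (21, 196, 817)
Output shape: (21, 196, 268)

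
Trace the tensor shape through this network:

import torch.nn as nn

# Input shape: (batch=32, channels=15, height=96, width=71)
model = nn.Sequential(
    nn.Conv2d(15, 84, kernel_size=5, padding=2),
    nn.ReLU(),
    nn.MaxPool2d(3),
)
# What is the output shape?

Input shape: (32, 15, 96, 71)
  -> after Conv2d: (32, 84, 96, 71)
  -> after ReLU: (32, 84, 96, 71)
Output shape: (32, 84, 32, 23)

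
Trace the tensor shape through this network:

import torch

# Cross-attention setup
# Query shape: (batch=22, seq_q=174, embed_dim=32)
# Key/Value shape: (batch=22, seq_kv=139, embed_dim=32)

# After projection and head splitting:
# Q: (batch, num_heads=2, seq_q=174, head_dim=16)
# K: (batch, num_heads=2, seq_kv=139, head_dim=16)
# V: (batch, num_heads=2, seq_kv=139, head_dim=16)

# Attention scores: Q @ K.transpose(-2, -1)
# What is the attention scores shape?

Input shape: (22, 174, 32)
Output shape: (22, 2, 174, 139)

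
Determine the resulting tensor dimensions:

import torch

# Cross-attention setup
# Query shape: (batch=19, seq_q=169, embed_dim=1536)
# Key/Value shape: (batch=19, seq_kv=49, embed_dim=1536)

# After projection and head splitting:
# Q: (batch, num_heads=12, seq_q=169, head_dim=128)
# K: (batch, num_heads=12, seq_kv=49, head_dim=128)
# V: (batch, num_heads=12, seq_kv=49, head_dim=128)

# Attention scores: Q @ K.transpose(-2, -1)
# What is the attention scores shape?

Input shape: (19, 169, 1536)
Output shape: (19, 12, 169, 49)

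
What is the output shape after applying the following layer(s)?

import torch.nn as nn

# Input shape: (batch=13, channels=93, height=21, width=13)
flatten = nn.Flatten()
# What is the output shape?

Input shape: (13, 93, 21, 13)
Output shape: (13, 25389)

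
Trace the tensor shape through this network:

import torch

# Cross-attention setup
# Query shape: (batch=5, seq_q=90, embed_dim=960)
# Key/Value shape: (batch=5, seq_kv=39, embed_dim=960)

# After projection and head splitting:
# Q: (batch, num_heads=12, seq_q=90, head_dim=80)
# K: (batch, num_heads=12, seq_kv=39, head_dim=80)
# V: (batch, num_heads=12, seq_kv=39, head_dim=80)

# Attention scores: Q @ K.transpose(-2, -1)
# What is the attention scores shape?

Input shape: (5, 90, 960)
Output shape: (5, 12, 90, 39)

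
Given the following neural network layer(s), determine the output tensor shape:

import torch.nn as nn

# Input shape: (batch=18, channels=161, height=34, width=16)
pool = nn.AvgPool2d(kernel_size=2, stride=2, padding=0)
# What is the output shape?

Input shape: (18, 161, 34, 16)
Output shape: (18, 161, 17, 8)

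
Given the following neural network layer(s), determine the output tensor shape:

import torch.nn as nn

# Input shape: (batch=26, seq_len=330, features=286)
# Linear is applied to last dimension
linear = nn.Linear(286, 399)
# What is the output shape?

Input shape: (26, 330, 286)
Output shape: (26, 330, 399)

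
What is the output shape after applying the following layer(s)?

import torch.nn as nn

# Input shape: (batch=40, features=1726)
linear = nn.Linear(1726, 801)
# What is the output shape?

Input shape: (40, 1726)
Output shape: (40, 801)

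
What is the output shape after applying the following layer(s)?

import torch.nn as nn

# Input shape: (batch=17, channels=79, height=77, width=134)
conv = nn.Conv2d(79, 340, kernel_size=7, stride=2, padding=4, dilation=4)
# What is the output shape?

Input shape: (17, 79, 77, 134)
Output shape: (17, 340, 31, 59)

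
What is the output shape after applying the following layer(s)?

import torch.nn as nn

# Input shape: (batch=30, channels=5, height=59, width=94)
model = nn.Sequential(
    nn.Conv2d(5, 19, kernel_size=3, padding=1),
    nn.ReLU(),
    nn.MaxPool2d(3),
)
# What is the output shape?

Input shape: (30, 5, 59, 94)
  -> after Conv2d: (30, 19, 59, 94)
  -> after ReLU: (30, 19, 59, 94)
Output shape: (30, 19, 19, 31)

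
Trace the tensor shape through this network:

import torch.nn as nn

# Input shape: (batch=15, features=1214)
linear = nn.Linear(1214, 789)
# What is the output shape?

Input shape: (15, 1214)
Output shape: (15, 789)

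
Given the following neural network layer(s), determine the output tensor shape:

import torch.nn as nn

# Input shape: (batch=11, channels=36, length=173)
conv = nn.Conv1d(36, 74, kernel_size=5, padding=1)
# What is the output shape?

Input shape: (11, 36, 173)
Output shape: (11, 74, 171)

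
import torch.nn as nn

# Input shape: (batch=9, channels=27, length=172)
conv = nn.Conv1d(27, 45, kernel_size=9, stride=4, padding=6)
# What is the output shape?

Input shape: (9, 27, 172)
Output shape: (9, 45, 44)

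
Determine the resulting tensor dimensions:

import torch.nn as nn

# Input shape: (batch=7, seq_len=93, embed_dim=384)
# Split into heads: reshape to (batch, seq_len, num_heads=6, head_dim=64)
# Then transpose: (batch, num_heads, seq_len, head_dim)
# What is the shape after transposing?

Input shape: (7, 93, 384)
  -> after reshape: (7, 93, 6, 64)
Output shape: (7, 6, 93, 64)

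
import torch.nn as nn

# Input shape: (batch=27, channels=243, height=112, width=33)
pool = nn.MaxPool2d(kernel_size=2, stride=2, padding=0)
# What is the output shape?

Input shape: (27, 243, 112, 33)
Output shape: (27, 243, 56, 16)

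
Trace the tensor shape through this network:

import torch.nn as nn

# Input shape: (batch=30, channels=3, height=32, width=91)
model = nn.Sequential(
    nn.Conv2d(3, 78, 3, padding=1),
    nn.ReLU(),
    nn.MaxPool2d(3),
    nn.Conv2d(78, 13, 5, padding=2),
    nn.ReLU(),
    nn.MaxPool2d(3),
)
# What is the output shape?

Input shape: (30, 3, 32, 91)
  -> after first Conv2d: (30, 78, 32, 91)
  -> after first MaxPool2d: (30, 78, 10, 30)
  -> after second Conv2d: (30, 13, 10, 30)
Output shape: (30, 13, 3, 10)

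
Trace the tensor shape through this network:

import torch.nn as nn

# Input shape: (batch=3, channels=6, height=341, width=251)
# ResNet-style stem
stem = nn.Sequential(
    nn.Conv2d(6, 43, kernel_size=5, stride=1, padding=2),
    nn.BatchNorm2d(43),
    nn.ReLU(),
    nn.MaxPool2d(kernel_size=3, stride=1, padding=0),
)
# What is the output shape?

Input shape: (3, 6, 341, 251)
  -> after Conv2d 5x5 stride=1: (3, 43, 341, 251)
Output shape: (3, 43, 339, 249)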